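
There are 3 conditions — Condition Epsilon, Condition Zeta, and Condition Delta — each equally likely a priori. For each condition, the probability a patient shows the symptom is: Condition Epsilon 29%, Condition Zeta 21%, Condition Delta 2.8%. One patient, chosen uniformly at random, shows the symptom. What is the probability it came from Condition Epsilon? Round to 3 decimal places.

0.549

With a uniform prior (1/3 each), posterior ∝ likelihood:
  Condition Epsilon: 0.29
  Condition Zeta: 0.21
  Condition Delta: 0.028
Total = 0.528.
P(Condition Epsilon | evidence) = 0.29 / 0.528 ≈ 0.549.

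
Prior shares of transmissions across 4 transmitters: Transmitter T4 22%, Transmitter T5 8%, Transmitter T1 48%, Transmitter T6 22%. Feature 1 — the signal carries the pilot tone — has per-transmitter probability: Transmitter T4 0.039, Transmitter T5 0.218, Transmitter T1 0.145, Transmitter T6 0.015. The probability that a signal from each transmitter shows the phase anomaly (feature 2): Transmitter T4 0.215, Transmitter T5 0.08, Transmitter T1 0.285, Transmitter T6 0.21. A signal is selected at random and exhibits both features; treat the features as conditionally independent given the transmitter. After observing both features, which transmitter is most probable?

Transmitter T1

Compute prior × likelihood for every hypothesis:
  Transmitter T4: 0.22 × 0.039 × 0.215 = 0.0018447
  Transmitter T5: 0.08 × 0.218 × 0.08 = 0.0013952
  Transmitter T1: 0.48 × 0.145 × 0.285 = 0.019836
  Transmitter T6: 0.22 × 0.015 × 0.21 = 0.000693
Sum = 0.0237689.
Largest term belongs to Transmitter T1, so Transmitter T1 is most probable.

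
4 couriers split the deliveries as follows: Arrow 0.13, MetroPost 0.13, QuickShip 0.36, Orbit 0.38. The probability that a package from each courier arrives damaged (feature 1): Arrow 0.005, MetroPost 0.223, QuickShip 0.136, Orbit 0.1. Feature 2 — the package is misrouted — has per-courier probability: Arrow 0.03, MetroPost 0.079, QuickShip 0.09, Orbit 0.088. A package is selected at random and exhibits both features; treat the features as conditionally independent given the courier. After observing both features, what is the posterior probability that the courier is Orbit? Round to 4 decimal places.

0.3324

Compute prior × likelihood for every hypothesis:
  Arrow: 0.13 × 0.005 × 0.03 = 0.0000195
  MetroPost: 0.13 × 0.223 × 0.079 = 0.00229021
  QuickShip: 0.36 × 0.136 × 0.09 = 0.0044064
  Orbit: 0.38 × 0.1 × 0.088 = 0.003344
Normalizing constant = 0.01006011.
P(Orbit | evidence) = 0.003344 / 0.01006011 ≈ 0.3324.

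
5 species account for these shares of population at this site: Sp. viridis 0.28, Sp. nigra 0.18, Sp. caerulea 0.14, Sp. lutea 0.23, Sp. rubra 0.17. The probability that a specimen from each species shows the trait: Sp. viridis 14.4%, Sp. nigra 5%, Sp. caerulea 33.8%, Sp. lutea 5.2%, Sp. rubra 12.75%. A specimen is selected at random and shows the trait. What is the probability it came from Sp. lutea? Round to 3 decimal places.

0.092

Compute prior × likelihood for every hypothesis:
  Sp. viridis: 0.28 × 0.144 = 0.04032
  Sp. nigra: 0.18 × 0.05 = 0.009
  Sp. caerulea: 0.14 × 0.338 = 0.04732
  Sp. lutea: 0.23 × 0.052 = 0.01196
  Sp. rubra: 0.17 × 0.1275 = 0.021675
Total = 0.130275.
P(Sp. lutea | evidence) = 0.01196 / 0.130275 ≈ 0.092.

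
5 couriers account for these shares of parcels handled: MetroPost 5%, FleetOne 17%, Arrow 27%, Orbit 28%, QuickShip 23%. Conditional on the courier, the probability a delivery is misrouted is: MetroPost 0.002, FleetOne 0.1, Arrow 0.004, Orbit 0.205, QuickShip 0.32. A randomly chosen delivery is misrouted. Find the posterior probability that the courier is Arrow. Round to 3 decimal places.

0.007

Compute prior × likelihood for every hypothesis:
  MetroPost: 0.05 × 0.002 = 0.0001
  FleetOne: 0.17 × 0.1 = 0.017
  Arrow: 0.27 × 0.004 = 0.00108
  Orbit: 0.28 × 0.205 = 0.0574
  QuickShip: 0.23 × 0.32 = 0.0736
Total = 0.14918.
P(Arrow | evidence) = 0.00108 / 0.14918 ≈ 0.007.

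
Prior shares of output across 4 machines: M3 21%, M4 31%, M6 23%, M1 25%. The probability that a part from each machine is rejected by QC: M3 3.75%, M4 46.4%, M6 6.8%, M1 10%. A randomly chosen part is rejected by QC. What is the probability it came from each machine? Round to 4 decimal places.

Unnormalized posteriors (prior × likelihood):
  M3: 0.21 × 0.0375 = 0.007875
  M4: 0.31 × 0.464 = 0.14384
  M6: 0.23 × 0.068 = 0.01564
  M1: 0.25 × 0.1 = 0.025
Sum = 0.192355.
P(M3 | rejected) = 0.007875/0.192355 ≈ 0.0409
P(M4 | rejected) = 0.14384/0.192355 ≈ 0.7478
P(M6 | rejected) = 0.01564/0.192355 ≈ 0.0813
P(M1 | rejected) = 0.025/0.192355 ≈ 0.1300
(Check: 0.0409+0.7478+0.0813+0.1300 = 1.0000.)

M3 0.0409, M4 0.7478, M6 0.0813, M1 0.1300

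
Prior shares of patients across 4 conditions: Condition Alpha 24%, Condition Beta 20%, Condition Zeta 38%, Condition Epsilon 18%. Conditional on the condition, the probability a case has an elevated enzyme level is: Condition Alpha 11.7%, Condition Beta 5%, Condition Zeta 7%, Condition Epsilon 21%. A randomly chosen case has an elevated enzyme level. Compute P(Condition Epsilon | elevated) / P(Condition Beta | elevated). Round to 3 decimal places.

Unnormalized posteriors (prior × likelihood):
  Condition Alpha: 0.24 × 0.117 = 0.02808
  Condition Beta: 0.2 × 0.05 = 0.01
  Condition Zeta: 0.38 × 0.07 = 0.0266
  Condition Epsilon: 0.18 × 0.21 = 0.0378
Normalizing constant = 0.10248.
The ratio is 0.0378 / 0.01 (the normalizer cancels) = 3.780.

3.780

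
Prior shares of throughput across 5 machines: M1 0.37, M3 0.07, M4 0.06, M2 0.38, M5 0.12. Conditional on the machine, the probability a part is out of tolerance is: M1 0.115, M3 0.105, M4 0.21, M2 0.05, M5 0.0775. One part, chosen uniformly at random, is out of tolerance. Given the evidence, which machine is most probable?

M1

By Bayes' rule, posterior ∝ prior × likelihood:
  M1: 0.37 × 0.115 = 0.04255
  M3: 0.07 × 0.105 = 0.00735
  M4: 0.06 × 0.21 = 0.0126
  M2: 0.38 × 0.05 = 0.019
  M5: 0.12 × 0.0775 = 0.0093
Sum = 0.0908.
Largest term belongs to M1, so M1 is most probable.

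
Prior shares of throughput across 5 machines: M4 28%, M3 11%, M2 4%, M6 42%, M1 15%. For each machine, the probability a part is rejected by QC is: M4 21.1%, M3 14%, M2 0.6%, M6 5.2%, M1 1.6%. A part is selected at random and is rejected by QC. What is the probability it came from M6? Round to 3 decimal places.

Compute prior × likelihood for every hypothesis:
  M4: 0.28 × 0.211 = 0.05908
  M3: 0.11 × 0.14 = 0.0154
  M2: 0.04 × 0.006 = 0.00024
  M6: 0.42 × 0.052 = 0.02184
  M1: 0.15 × 0.016 = 0.0024
Total = 0.09896.
P(M6 | evidence) = 0.02184 / 0.09896 ≈ 0.221.

0.221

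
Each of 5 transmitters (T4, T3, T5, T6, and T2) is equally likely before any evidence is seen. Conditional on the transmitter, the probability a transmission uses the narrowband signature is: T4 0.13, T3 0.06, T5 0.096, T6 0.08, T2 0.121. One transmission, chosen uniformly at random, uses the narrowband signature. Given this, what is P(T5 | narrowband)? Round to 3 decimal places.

With a uniform prior (1/5 each), posterior ∝ likelihood:
  T4: 0.13
  T3: 0.06
  T5: 0.096
  T6: 0.08
  T2: 0.121
Sum = 0.487.
P(T5 | evidence) = 0.096 / 0.487 ≈ 0.197.

0.197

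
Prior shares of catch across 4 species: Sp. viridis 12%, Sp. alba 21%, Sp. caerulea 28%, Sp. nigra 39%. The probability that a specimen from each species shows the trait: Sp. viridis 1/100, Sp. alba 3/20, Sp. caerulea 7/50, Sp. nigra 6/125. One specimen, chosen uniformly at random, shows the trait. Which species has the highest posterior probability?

Compute prior × likelihood for every hypothesis:
  Sp. viridis: 0.12 × 0.01 = 0.0012
  Sp. alba: 0.21 × 0.15 = 0.0315
  Sp. caerulea: 0.28 × 0.14 = 0.0392
  Sp. nigra: 0.39 × 0.048 = 0.01872
Total = 0.09062.
Largest term belongs to Sp. caerulea, so Sp. caerulea is most probable.

Sp. caerulea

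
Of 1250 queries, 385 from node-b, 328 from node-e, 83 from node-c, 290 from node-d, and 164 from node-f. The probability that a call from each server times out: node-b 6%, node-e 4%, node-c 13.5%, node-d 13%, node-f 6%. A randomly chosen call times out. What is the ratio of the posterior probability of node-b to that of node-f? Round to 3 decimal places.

By Bayes' rule, posterior ∝ prior × likelihood:
  node-b: 0.308 × 0.06 = 0.01848
  node-e: 0.2624 × 0.04 = 0.010496
  node-c: 0.0664 × 0.135 = 0.008964
  node-d: 0.232 × 0.13 = 0.03016
  node-f: 0.1312 × 0.06 = 0.007872
Total = 0.075972.
The ratio is 0.01848 / 0.007872 (the normalizer cancels) = 2.348.

2.348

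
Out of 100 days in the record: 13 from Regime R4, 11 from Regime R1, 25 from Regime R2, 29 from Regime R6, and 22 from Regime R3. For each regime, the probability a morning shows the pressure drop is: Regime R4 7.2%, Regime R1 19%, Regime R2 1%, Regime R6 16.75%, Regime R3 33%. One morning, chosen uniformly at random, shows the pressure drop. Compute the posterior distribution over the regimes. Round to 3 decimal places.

Regime R4 0.061, Regime R1 0.136, Regime R2 0.016, Regime R6 0.316, Regime R3 0.472

Prior × likelihood for each hypothesis:
  Regime R4: 0.13 × 0.072 = 0.00936
  Regime R1: 0.11 × 0.19 = 0.0209
  Regime R2: 0.25 × 0.01 = 0.0025
  Regime R6: 0.29 × 0.1675 = 0.048575
  Regime R3: 0.22 × 0.33 = 0.0726
Total = 0.153935.
P(Regime R4 | drop) = 0.00936/0.153935 ≈ 0.061
P(Regime R1 | drop) = 0.0209/0.153935 ≈ 0.136
P(Regime R2 | drop) = 0.0025/0.153935 ≈ 0.016
P(Regime R6 | drop) = 0.048575/0.153935 ≈ 0.316
P(Regime R3 | drop) = 0.0726/0.153935 ≈ 0.472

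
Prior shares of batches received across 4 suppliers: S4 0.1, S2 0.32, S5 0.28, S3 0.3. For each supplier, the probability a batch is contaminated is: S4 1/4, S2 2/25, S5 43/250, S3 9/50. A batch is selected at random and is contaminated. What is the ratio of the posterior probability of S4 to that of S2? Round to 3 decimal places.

Compute prior × likelihood for every hypothesis:
  S4: 0.1 × 0.25 = 0.025
  S2: 0.32 × 0.08 = 0.0256
  S5: 0.28 × 0.172 = 0.04816
  S3: 0.3 × 0.18 = 0.054
Sum = 0.15276.
The ratio is 0.025 / 0.0256 (the normalizer cancels) = 0.977.

0.977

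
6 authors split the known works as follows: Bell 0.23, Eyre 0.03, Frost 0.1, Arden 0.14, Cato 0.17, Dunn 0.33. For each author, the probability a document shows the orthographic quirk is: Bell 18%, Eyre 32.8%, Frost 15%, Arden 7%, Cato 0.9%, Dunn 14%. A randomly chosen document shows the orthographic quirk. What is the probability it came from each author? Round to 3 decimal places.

Bell 0.334, Eyre 0.080, Frost 0.121, Arden 0.079, Cato 0.012, Dunn 0.373

Unnormalized posteriors (prior × likelihood):
  Bell: 0.23 × 0.18 = 0.0414
  Eyre: 0.03 × 0.328 = 0.00984
  Frost: 0.1 × 0.15 = 0.015
  Arden: 0.14 × 0.07 = 0.0098
  Cato: 0.17 × 0.009 = 0.00153
  Dunn: 0.33 × 0.14 = 0.0462
Sum = 0.12377.
P(Bell | quirk) = 0.0414/0.12377 ≈ 0.334
P(Eyre | quirk) = 0.00984/0.12377 ≈ 0.080
P(Frost | quirk) = 0.015/0.12377 ≈ 0.121
P(Arden | quirk) = 0.0098/0.12377 ≈ 0.079
P(Cato | quirk) = 0.00153/0.12377 ≈ 0.012
P(Dunn | quirk) = 0.0462/0.12377 ≈ 0.373
(Check: 0.334+0.080+0.121+0.079+0.012+0.373 = 0.999.)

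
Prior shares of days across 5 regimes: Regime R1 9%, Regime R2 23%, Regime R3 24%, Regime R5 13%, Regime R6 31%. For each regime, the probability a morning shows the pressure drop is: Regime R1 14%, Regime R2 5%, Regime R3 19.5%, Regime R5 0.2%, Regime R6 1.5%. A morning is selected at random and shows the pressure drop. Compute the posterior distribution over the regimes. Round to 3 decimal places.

Regime R1 0.166, Regime R2 0.152, Regime R3 0.617, Regime R5 0.003, Regime R6 0.061

Compute prior × likelihood for every hypothesis:
  Regime R1: 0.09 × 0.14 = 0.0126
  Regime R2: 0.23 × 0.05 = 0.0115
  Regime R3: 0.24 × 0.195 = 0.0468
  Regime R5: 0.13 × 0.002 = 0.00026
  Regime R6: 0.31 × 0.015 = 0.00465
Sum = 0.07581.
P(Regime R1 | drop) = 0.0126/0.07581 ≈ 0.166
P(Regime R2 | drop) = 0.0115/0.07581 ≈ 0.152
P(Regime R3 | drop) = 0.0468/0.07581 ≈ 0.617
P(Regime R5 | drop) = 0.00026/0.07581 ≈ 0.003
P(Regime R6 | drop) = 0.00465/0.07581 ≈ 0.061
(Check: 0.166+0.152+0.617+0.003+0.061 = 0.999.)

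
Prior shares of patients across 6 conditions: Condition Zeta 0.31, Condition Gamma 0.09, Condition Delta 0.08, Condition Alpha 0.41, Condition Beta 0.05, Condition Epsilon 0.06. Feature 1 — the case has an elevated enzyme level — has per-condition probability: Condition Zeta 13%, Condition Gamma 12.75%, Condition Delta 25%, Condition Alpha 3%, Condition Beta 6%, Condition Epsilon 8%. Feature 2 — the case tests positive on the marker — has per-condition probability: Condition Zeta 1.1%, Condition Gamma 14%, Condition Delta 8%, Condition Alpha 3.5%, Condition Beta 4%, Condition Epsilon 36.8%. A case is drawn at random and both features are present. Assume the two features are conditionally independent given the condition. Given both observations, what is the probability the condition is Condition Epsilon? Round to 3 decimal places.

Unnormalized posteriors (prior × likelihood):
  Condition Zeta: 0.31 × 0.13 × 0.011 = 0.0004433
  Condition Gamma: 0.09 × 0.1275 × 0.14 = 0.0016065
  Condition Delta: 0.08 × 0.25 × 0.08 = 0.0016
  Condition Alpha: 0.41 × 0.03 × 0.035 = 0.0004305
  Condition Beta: 0.05 × 0.06 × 0.04 = 0.00012
  Condition Epsilon: 0.06 × 0.08 × 0.368 = 0.0017664
Normalizing constant = 0.0059667.
P(Condition Epsilon | evidence) = 0.0017664 / 0.0059667 ≈ 0.296.

0.296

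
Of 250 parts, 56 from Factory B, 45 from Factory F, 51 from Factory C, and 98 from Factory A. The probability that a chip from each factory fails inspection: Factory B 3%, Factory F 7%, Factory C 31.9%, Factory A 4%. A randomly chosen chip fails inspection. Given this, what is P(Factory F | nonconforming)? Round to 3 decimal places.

Prior × likelihood for each hypothesis:
  Factory B: 0.224 × 0.03 = 0.00672
  Factory F: 0.18 × 0.07 = 0.0126
  Factory C: 0.204 × 0.319 = 0.065076
  Factory A: 0.392 × 0.04 = 0.01568
Sum = 0.100076.
P(Factory F | evidence) = 0.0126 / 0.100076 ≈ 0.126.

0.126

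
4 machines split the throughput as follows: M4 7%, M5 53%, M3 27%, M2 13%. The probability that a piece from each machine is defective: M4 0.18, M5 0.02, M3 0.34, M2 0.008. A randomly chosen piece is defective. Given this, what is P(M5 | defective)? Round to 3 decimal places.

Unnormalized posteriors (prior × likelihood):
  M4: 0.07 × 0.18 = 0.0126
  M5: 0.53 × 0.02 = 0.0106
  M3: 0.27 × 0.34 = 0.0918
  M2: 0.13 × 0.008 = 0.00104
Normalizing constant = 0.11604.
P(M5 | evidence) = 0.0106 / 0.11604 ≈ 0.091.

0.091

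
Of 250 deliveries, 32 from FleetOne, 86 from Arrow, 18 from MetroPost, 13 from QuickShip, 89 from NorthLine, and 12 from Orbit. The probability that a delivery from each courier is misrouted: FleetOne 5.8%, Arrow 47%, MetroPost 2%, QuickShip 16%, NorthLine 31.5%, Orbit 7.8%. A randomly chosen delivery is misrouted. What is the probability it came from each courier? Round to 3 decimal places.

Prior × likelihood for each hypothesis:
  FleetOne: 0.128 × 0.058 = 0.007424
  Arrow: 0.344 × 0.47 = 0.16168
  MetroPost: 0.072 × 0.02 = 0.00144
  QuickShip: 0.052 × 0.16 = 0.00832
  NorthLine: 0.356 × 0.315 = 0.11214
  Orbit: 0.048 × 0.078 = 0.003744
Total = 0.294748.
P(FleetOne | misrouted) = 0.007424/0.294748 ≈ 0.025
P(Arrow | misrouted) = 0.16168/0.294748 ≈ 0.549
P(MetroPost | misrouted) = 0.00144/0.294748 ≈ 0.005
P(QuickShip | misrouted) = 0.00832/0.294748 ≈ 0.028
P(NorthLine | misrouted) = 0.11214/0.294748 ≈ 0.380
P(Orbit | misrouted) = 0.003744/0.294748 ≈ 0.013
(Check: 0.025+0.549+0.005+0.028+0.380+0.013 = 1.000.)

FleetOne 0.025, Arrow 0.549, MetroPost 0.005, QuickShip 0.028, NorthLine 0.380, Orbit 0.013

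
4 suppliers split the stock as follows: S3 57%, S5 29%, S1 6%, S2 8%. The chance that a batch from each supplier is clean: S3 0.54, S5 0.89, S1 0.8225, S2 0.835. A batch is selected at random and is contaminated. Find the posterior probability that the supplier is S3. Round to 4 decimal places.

Taking complements, P(contaminated | each) = S3 0.46, S5 0.11, S1 0.1775, S2 0.165.
Unnormalized posteriors (prior × likelihood):
  S3: 0.57 × 0.46 = 0.2622
  S5: 0.29 × 0.11 = 0.0319
  S1: 0.06 × 0.1775 = 0.01065
  S2: 0.08 × 0.165 = 0.0132
Total = 0.31795.
P(S3 | evidence) = 0.2622 / 0.31795 ≈ 0.8247.

0.8247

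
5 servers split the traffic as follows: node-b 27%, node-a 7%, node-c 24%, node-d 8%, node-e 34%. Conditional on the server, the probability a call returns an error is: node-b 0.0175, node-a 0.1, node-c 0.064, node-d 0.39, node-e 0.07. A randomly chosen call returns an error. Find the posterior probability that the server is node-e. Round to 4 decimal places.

Prior × likelihood for each hypothesis:
  node-b: 0.27 × 0.0175 = 0.004725
  node-a: 0.07 × 0.1 = 0.007
  node-c: 0.24 × 0.064 = 0.01536
  node-d: 0.08 × 0.39 = 0.0312
  node-e: 0.34 × 0.07 = 0.0238
Normalizing constant = 0.082085.
P(node-e | evidence) = 0.0238 / 0.082085 ≈ 0.2899.

0.2899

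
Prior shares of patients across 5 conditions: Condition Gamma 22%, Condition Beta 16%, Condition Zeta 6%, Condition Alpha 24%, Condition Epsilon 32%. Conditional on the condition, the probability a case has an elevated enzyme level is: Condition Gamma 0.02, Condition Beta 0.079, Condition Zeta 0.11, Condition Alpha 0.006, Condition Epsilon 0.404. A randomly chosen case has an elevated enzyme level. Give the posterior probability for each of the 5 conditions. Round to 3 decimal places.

Condition Gamma 0.029, Condition Beta 0.082, Condition Zeta 0.043, Condition Alpha 0.009, Condition Epsilon 0.838

By Bayes' rule, posterior ∝ prior × likelihood:
  Condition Gamma: 0.22 × 0.02 = 0.0044
  Condition Beta: 0.16 × 0.079 = 0.01264
  Condition Zeta: 0.06 × 0.11 = 0.0066
  Condition Alpha: 0.24 × 0.006 = 0.00144
  Condition Epsilon: 0.32 × 0.404 = 0.12928
Normalizing constant = 0.15436.
P(Condition Gamma | elevated) = 0.0044/0.15436 ≈ 0.029
P(Condition Beta | elevated) = 0.01264/0.15436 ≈ 0.082
P(Condition Zeta | elevated) = 0.0066/0.15436 ≈ 0.043
P(Condition Alpha | elevated) = 0.00144/0.15436 ≈ 0.009
P(Condition Epsilon | elevated) = 0.12928/0.15436 ≈ 0.838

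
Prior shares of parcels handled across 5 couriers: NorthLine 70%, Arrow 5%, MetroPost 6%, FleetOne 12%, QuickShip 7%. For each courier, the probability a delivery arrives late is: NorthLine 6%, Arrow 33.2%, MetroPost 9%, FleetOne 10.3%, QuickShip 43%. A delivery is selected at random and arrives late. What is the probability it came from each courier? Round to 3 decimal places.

Prior × likelihood for each hypothesis:
  NorthLine: 0.7 × 0.06 = 0.042
  Arrow: 0.05 × 0.332 = 0.0166
  MetroPost: 0.06 × 0.09 = 0.0054
  FleetOne: 0.12 × 0.103 = 0.01236
  QuickShip: 0.07 × 0.43 = 0.0301
Normalizing constant = 0.10646.
P(NorthLine | late) = 0.042/0.10646 ≈ 0.395
P(Arrow | late) = 0.0166/0.10646 ≈ 0.156
P(MetroPost | late) = 0.0054/0.10646 ≈ 0.051
P(FleetOne | late) = 0.01236/0.10646 ≈ 0.116
P(QuickShip | late) = 0.0301/0.10646 ≈ 0.283
(Check: 0.395+0.156+0.051+0.116+0.283 = 1.001.)

NorthLine 0.395, Arrow 0.156, MetroPost 0.051, FleetOne 0.116, QuickShip 0.283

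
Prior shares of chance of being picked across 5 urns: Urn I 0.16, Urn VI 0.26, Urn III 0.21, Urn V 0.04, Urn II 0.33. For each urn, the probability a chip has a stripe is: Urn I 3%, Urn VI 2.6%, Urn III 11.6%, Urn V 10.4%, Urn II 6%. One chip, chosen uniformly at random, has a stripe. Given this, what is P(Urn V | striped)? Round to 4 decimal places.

Prior × likelihood for each hypothesis:
  Urn I: 0.16 × 0.03 = 0.0048
  Urn VI: 0.26 × 0.026 = 0.00676
  Urn III: 0.21 × 0.116 = 0.02436
  Urn V: 0.04 × 0.104 = 0.00416
  Urn II: 0.33 × 0.06 = 0.0198
Sum = 0.05988.
P(Urn V | evidence) = 0.00416 / 0.05988 ≈ 0.0695.

0.0695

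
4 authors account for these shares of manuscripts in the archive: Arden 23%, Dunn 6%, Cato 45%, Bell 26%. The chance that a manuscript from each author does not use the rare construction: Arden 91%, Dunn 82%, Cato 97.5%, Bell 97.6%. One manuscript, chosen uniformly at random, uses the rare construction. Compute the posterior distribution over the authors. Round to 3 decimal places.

Taking complements, P(rare-form | each) = Arden 0.09, Dunn 0.18, Cato 0.025, Bell 0.024.
Unnormalized posteriors (prior × likelihood):
  Arden: 0.23 × 0.09 = 0.0207
  Dunn: 0.06 × 0.18 = 0.0108
  Cato: 0.45 × 0.025 = 0.01125
  Bell: 0.26 × 0.024 = 0.00624
Normalizing constant = 0.04899.
P(Arden | rare-form) = 0.0207/0.04899 ≈ 0.423
P(Dunn | rare-form) = 0.0108/0.04899 ≈ 0.220
P(Cato | rare-form) = 0.01125/0.04899 ≈ 0.230
P(Bell | rare-form) = 0.00624/0.04899 ≈ 0.127

Arden 0.423, Dunn 0.220, Cato 0.230, Bell 0.127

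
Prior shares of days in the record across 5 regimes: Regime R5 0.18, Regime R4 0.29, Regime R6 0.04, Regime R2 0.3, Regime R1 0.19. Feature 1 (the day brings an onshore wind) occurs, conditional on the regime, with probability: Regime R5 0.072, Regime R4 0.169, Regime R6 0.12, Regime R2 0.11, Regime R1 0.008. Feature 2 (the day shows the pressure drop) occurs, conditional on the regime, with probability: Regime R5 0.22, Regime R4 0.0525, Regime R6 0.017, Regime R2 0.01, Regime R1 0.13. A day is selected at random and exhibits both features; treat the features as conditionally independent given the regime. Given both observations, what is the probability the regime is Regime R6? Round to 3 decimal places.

0.014

Unnormalized posteriors (prior × likelihood):
  Regime R5: 0.18 × 0.072 × 0.22 = 0.0028512
  Regime R4: 0.29 × 0.169 × 0.0525 = 0.002573025
  Regime R6: 0.04 × 0.12 × 0.017 = 0.0000816
  Regime R2: 0.3 × 0.11 × 0.01 = 0.00033
  Regime R1: 0.19 × 0.008 × 0.13 = 0.0001976
Normalizing constant = 0.006033425.
P(Regime R6 | evidence) = 0.0000816 / 0.006033425 ≈ 0.014.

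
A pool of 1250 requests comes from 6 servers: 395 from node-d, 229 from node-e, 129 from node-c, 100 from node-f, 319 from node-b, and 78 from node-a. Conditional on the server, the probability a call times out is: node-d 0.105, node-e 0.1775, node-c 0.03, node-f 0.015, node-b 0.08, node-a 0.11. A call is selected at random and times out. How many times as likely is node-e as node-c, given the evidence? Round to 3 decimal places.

Unnormalized posteriors (prior × likelihood):
  node-d: 0.316 × 0.105 = 0.03318
  node-e: 0.1832 × 0.1775 = 0.032518
  node-c: 0.1032 × 0.03 = 0.003096
  node-f: 0.08 × 0.015 = 0.0012
  node-b: 0.2552 × 0.08 = 0.020416
  node-a: 0.0624 × 0.11 = 0.006864
Normalizing constant = 0.097274.
The ratio is 0.032518 / 0.003096 (the normalizer cancels) = 10.503.

10.503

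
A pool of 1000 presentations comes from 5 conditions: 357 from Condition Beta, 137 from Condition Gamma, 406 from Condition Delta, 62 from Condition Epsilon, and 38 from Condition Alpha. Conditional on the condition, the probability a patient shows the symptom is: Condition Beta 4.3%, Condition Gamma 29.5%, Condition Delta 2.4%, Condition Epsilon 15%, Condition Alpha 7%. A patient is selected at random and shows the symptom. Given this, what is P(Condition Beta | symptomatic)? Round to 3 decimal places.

0.198

By Bayes' rule, posterior ∝ prior × likelihood:
  Condition Beta: 0.357 × 0.043 = 0.015351
  Condition Gamma: 0.137 × 0.295 = 0.040415
  Condition Delta: 0.406 × 0.024 = 0.009744
  Condition Epsilon: 0.062 × 0.15 = 0.0093
  Condition Alpha: 0.038 × 0.07 = 0.00266
Total = 0.07747.
P(Condition Beta | evidence) = 0.015351 / 0.07747 ≈ 0.198.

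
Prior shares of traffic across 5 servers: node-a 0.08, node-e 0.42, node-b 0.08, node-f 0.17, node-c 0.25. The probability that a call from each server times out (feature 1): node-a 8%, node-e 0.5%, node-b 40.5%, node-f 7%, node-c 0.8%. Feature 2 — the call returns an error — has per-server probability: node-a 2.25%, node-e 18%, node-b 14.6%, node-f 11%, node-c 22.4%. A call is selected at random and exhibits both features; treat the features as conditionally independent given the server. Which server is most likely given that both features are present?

By Bayes' rule, posterior ∝ prior × likelihood:
  node-a: 0.08 × 0.08 × 0.0225 = 0.000144
  node-e: 0.42 × 0.005 × 0.18 = 0.000378
  node-b: 0.08 × 0.405 × 0.146 = 0.0047304
  node-f: 0.17 × 0.07 × 0.11 = 0.001309
  node-c: 0.25 × 0.008 × 0.224 = 0.000448
Normalizing constant = 0.0070094.
Largest term belongs to node-b, so node-b is most probable.

node-b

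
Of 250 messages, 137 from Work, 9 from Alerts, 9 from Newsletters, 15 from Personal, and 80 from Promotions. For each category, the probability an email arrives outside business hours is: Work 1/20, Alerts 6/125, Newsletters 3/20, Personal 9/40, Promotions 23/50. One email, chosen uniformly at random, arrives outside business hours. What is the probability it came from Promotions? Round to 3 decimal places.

By Bayes' rule, posterior ∝ prior × likelihood:
  Work: 0.548 × 0.05 = 0.0274
  Alerts: 0.036 × 0.048 = 0.001728
  Newsletters: 0.036 × 0.15 = 0.0054
  Personal: 0.06 × 0.225 = 0.0135
  Promotions: 0.32 × 0.46 = 0.1472
Normalizing constant = 0.195228.
P(Promotions | evidence) = 0.1472 / 0.195228 ≈ 0.754.

0.754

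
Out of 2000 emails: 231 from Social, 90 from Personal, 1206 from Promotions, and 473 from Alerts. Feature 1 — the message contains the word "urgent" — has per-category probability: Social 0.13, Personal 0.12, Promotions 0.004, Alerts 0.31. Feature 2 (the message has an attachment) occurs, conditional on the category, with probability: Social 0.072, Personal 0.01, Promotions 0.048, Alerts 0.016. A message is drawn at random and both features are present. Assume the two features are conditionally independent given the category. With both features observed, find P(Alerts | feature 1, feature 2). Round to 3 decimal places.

0.484

Compute prior × likelihood for every hypothesis:
  Social: 0.1155 × 0.13 × 0.072 = 0.00108108
  Personal: 0.045 × 0.12 × 0.01 = 0.000054
  Promotions: 0.603 × 0.004 × 0.048 = 0.000115776
  Alerts: 0.2365 × 0.31 × 0.016 = 0.00117304
Normalizing constant = 0.002423896.
P(Alerts | evidence) = 0.00117304 / 0.002423896 ≈ 0.484.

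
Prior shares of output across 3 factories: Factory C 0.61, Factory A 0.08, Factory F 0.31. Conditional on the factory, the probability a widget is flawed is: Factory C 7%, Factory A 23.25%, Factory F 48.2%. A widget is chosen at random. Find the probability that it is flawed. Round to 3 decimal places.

0.211

Unnormalized posteriors (prior × likelihood):
  Factory C: 0.61 × 0.07 = 0.0427
  Factory A: 0.08 × 0.2325 = 0.0186
  Factory F: 0.31 × 0.482 = 0.14942
P(flawed) = 0.0427 + 0.0186 + 0.14942 = 0.21072 → 0.211.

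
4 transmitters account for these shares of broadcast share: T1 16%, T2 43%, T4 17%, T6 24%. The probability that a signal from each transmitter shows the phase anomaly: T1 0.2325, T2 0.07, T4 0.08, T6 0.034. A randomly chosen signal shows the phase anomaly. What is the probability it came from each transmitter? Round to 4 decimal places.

T1 0.4177, T2 0.3380, T4 0.1527, T6 0.0916

Prior × likelihood for each hypothesis:
  T1: 0.16 × 0.2325 = 0.0372
  T2: 0.43 × 0.07 = 0.0301
  T4: 0.17 × 0.08 = 0.0136
  T6: 0.24 × 0.034 = 0.00816
Total = 0.08906.
P(T1 | anomaly) = 0.0372/0.08906 ≈ 0.4177
P(T2 | anomaly) = 0.0301/0.08906 ≈ 0.3380
P(T4 | anomaly) = 0.0136/0.08906 ≈ 0.1527
P(T6 | anomaly) = 0.00816/0.08906 ≈ 0.0916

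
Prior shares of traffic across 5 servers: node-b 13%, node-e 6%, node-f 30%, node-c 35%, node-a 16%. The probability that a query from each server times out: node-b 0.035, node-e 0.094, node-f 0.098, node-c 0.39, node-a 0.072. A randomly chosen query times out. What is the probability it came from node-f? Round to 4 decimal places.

Compute prior × likelihood for every hypothesis:
  node-b: 0.13 × 0.035 = 0.00455
  node-e: 0.06 × 0.094 = 0.00564
  node-f: 0.3 × 0.098 = 0.0294
  node-c: 0.35 × 0.39 = 0.1365
  node-a: 0.16 × 0.072 = 0.01152
Normalizing constant = 0.18761.
P(node-f | evidence) = 0.0294 / 0.18761 ≈ 0.1567.

0.1567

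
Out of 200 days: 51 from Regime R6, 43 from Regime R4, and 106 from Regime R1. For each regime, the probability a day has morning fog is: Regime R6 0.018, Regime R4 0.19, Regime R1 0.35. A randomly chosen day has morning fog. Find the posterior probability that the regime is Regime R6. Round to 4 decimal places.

Prior × likelihood for each hypothesis:
  Regime R6: 0.255 × 0.018 = 0.00459
  Regime R4: 0.215 × 0.19 = 0.04085
  Regime R1: 0.53 × 0.35 = 0.1855
Sum = 0.23094.
P(Regime R6 | evidence) = 0.00459 / 0.23094 ≈ 0.0199.

0.0199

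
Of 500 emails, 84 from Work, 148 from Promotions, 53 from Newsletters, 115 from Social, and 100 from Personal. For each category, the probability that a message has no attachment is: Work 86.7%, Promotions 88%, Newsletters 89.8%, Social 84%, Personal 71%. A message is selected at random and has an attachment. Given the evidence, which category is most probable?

Taking complements, P(attachment | each) = Work 0.133, Promotions 0.12, Newsletters 0.102, Social 0.16, Personal 0.29.
By Bayes' rule, posterior ∝ prior × likelihood:
  Work: 0.168 × 0.133 = 0.022344
  Promotions: 0.296 × 0.12 = 0.03552
  Newsletters: 0.106 × 0.102 = 0.010812
  Social: 0.23 × 0.16 = 0.0368
  Personal: 0.2 × 0.29 = 0.058
Total = 0.163476.
Largest term belongs to Personal, so Personal is most probable.

Personal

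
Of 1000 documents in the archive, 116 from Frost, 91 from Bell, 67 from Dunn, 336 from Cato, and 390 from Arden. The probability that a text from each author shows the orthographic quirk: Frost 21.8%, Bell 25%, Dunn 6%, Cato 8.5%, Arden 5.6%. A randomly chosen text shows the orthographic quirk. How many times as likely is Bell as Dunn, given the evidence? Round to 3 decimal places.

5.659

Prior × likelihood for each hypothesis:
  Frost: 0.116 × 0.218 = 0.025288
  Bell: 0.091 × 0.25 = 0.02275
  Dunn: 0.067 × 0.06 = 0.00402
  Cato: 0.336 × 0.085 = 0.02856
  Arden: 0.39 × 0.056 = 0.02184
Normalizing constant = 0.102458.
The ratio is 0.02275 / 0.00402 (the normalizer cancels) = 5.659.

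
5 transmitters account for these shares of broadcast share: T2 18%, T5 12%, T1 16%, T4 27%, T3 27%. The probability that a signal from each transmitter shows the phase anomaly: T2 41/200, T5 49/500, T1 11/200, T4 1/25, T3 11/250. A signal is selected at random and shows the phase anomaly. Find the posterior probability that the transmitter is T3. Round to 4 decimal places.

0.1482

By Bayes' rule, posterior ∝ prior × likelihood:
  T2: 0.18 × 0.205 = 0.0369
  T5: 0.12 × 0.098 = 0.01176
  T1: 0.16 × 0.055 = 0.0088
  T4: 0.27 × 0.04 = 0.0108
  T3: 0.27 × 0.044 = 0.01188
Total = 0.08014.
P(T3 | evidence) = 0.01188 / 0.08014 ≈ 0.1482.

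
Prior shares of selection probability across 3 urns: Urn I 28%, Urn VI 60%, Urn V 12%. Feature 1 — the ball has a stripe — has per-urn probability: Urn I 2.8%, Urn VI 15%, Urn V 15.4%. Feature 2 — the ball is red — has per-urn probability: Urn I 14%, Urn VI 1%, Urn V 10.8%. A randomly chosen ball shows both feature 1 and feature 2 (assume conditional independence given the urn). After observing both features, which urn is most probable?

Prior × likelihood for each hypothesis:
  Urn I: 0.28 × 0.028 × 0.14 = 0.0010976
  Urn VI: 0.6 × 0.15 × 0.01 = 0.0009
  Urn V: 0.12 × 0.154 × 0.108 = 0.00199584
Total = 0.00399344.
Largest term belongs to Urn V, so Urn V is most probable.

Urn V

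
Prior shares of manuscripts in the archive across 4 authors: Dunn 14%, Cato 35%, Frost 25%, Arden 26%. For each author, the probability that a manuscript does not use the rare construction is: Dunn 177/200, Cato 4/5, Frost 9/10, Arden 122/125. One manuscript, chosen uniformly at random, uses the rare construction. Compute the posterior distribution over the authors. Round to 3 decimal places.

Dunn 0.137, Cato 0.597, Frost 0.213, Arden 0.053

Taking complements, P(rare-form | each) = Dunn 0.115, Cato 0.2, Frost 0.1, Arden 0.024.
Compute prior × likelihood for every hypothesis:
  Dunn: 0.14 × 0.115 = 0.0161
  Cato: 0.35 × 0.2 = 0.07
  Frost: 0.25 × 0.1 = 0.025
  Arden: 0.26 × 0.024 = 0.00624
Sum = 0.11734.
P(Dunn | rare-form) = 0.0161/0.11734 ≈ 0.137
P(Cato | rare-form) = 0.07/0.11734 ≈ 0.597
P(Frost | rare-form) = 0.025/0.11734 ≈ 0.213
P(Arden | rare-form) = 0.00624/0.11734 ≈ 0.053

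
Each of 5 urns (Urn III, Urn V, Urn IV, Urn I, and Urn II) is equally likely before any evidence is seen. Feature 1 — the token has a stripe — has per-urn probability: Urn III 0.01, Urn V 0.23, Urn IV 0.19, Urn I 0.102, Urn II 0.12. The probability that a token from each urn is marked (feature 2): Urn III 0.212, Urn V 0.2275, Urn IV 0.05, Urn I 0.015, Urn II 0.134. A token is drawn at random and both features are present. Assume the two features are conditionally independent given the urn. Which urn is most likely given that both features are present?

Urn V

Since the prior is uniform, the posterior is proportional to the likelihood:
  Urn III: 0.01 × 0.212 = 0.00212
  Urn V: 0.23 × 0.2275 = 0.052325
  Urn IV: 0.19 × 0.05 = 0.0095
  Urn I: 0.102 × 0.015 = 0.00153
  Urn II: 0.12 × 0.134 = 0.01608
Sum = 0.081555.
Largest term belongs to Urn V, so Urn V is most probable.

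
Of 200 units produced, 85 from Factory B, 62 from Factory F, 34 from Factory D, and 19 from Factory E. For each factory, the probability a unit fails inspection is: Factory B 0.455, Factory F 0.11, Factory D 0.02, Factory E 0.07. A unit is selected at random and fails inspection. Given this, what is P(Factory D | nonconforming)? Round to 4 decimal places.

0.0143

Unnormalized posteriors (prior × likelihood):
  Factory B: 0.425 × 0.455 = 0.193375
  Factory F: 0.31 × 0.11 = 0.0341
  Factory D: 0.17 × 0.02 = 0.0034
  Factory E: 0.095 × 0.07 = 0.00665
Total = 0.237525.
P(Factory D | evidence) = 0.0034 / 0.237525 ≈ 0.0143.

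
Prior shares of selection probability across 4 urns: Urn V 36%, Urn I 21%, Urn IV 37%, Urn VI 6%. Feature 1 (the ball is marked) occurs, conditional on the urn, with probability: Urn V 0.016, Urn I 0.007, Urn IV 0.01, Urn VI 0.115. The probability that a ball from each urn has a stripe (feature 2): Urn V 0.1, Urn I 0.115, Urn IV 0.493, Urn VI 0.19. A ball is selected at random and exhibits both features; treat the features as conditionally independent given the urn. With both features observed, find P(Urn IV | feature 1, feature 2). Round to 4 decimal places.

0.4701

Compute prior × likelihood for every hypothesis:
  Urn V: 0.36 × 0.016 × 0.1 = 0.000576
  Urn I: 0.21 × 0.007 × 0.115 = 0.00016905
  Urn IV: 0.37 × 0.01 × 0.493 = 0.0018241
  Urn VI: 0.06 × 0.115 × 0.19 = 0.001311
Total = 0.00388015.
P(Urn IV | evidence) = 0.0018241 / 0.00388015 ≈ 0.4701.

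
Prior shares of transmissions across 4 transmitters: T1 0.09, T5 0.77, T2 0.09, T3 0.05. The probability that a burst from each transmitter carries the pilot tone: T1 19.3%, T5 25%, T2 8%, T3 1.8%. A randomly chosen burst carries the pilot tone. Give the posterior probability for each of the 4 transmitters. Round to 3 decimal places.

By Bayes' rule, posterior ∝ prior × likelihood:
  T1: 0.09 × 0.193 = 0.01737
  T5: 0.77 × 0.25 = 0.1925
  T2: 0.09 × 0.08 = 0.0072
  T3: 0.05 × 0.018 = 0.0009
Total = 0.21797.
P(T1 | pilot) = 0.01737/0.21797 ≈ 0.080
P(T5 | pilot) = 0.1925/0.21797 ≈ 0.883
P(T2 | pilot) = 0.0072/0.21797 ≈ 0.033
P(T3 | pilot) = 0.0009/0.21797 ≈ 0.004
(Check: 0.080+0.883+0.033+0.004 = 1.000.)

T1 0.080, T5 0.883, T2 0.033, T3 0.004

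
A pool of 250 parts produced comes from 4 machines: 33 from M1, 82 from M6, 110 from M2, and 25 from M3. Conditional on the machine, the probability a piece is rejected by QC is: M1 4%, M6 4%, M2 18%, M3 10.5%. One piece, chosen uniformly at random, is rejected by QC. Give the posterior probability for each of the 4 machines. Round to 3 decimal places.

M1 0.049, M6 0.121, M2 0.733, M3 0.097

By Bayes' rule, posterior ∝ prior × likelihood:
  M1: 0.132 × 0.04 = 0.00528
  M6: 0.328 × 0.04 = 0.01312
  M2: 0.44 × 0.18 = 0.0792
  M3: 0.1 × 0.105 = 0.0105
Normalizing constant = 0.1081.
P(M1 | rejected) = 0.00528/0.1081 ≈ 0.049
P(M6 | rejected) = 0.01312/0.1081 ≈ 0.121
P(M2 | rejected) = 0.0792/0.1081 ≈ 0.733
P(M3 | rejected) = 0.0105/0.1081 ≈ 0.097
(Check: 0.049+0.121+0.733+0.097 = 1.000.)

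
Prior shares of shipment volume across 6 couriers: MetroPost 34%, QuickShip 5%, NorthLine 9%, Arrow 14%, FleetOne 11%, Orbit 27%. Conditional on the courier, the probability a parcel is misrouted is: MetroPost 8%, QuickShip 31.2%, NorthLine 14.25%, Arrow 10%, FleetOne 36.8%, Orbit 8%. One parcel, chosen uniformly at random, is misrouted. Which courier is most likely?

Unnormalized posteriors (prior × likelihood):
  MetroPost: 0.34 × 0.08 = 0.0272
  QuickShip: 0.05 × 0.312 = 0.0156
  NorthLine: 0.09 × 0.1425 = 0.012825
  Arrow: 0.14 × 0.1 = 0.014
  FleetOne: 0.11 × 0.368 = 0.04048
  Orbit: 0.27 × 0.08 = 0.0216
Normalizing constant = 0.131705.
Largest term belongs to FleetOne, so FleetOne is most probable.

FleetOne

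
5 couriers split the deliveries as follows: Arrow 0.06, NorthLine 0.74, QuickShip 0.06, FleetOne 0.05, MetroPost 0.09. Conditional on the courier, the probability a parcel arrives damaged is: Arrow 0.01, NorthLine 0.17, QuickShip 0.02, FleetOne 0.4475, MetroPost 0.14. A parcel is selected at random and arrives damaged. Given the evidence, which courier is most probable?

Compute prior × likelihood for every hypothesis:
  Arrow: 0.06 × 0.01 = 0.0006
  NorthLine: 0.74 × 0.17 = 0.1258
  QuickShip: 0.06 × 0.02 = 0.0012
  FleetOne: 0.05 × 0.4475 = 0.022375
  MetroPost: 0.09 × 0.14 = 0.0126
Normalizing constant = 0.162575.
Largest term belongs to NorthLine, so NorthLine is most probable.

NorthLine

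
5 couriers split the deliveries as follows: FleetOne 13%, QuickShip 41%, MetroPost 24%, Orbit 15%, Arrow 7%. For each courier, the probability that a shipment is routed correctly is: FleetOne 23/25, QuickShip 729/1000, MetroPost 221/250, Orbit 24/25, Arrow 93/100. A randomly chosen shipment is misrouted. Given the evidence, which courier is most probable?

Taking complements, P(misrouted | each) = FleetOne 0.08, QuickShip 0.271, MetroPost 0.116, Orbit 0.04, Arrow 0.07.
Compute prior × likelihood for every hypothesis:
  FleetOne: 0.13 × 0.08 = 0.0104
  QuickShip: 0.41 × 0.271 = 0.11111
  MetroPost: 0.24 × 0.116 = 0.02784
  Orbit: 0.15 × 0.04 = 0.006
  Arrow: 0.07 × 0.07 = 0.0049
Normalizing constant = 0.16025.
Largest term belongs to QuickShip, so QuickShip is most probable.

QuickShip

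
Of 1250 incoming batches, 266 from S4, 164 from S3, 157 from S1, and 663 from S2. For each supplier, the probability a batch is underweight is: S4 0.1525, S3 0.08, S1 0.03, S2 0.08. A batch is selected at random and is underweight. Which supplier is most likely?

Unnormalized posteriors (prior × likelihood):
  S4: 0.2128 × 0.1525 = 0.032452
  S3: 0.1312 × 0.08 = 0.010496
  S1: 0.1256 × 0.03 = 0.003768
  S2: 0.5304 × 0.08 = 0.042432
Total = 0.089148.
Largest term belongs to S2, so S2 is most probable.

S2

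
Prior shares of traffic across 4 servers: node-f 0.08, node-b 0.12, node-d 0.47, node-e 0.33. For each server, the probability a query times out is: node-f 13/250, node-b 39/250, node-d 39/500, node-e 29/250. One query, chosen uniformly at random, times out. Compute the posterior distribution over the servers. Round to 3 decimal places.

By Bayes' rule, posterior ∝ prior × likelihood:
  node-f: 0.08 × 0.052 = 0.00416
  node-b: 0.12 × 0.156 = 0.01872
  node-d: 0.47 × 0.078 = 0.03666
  node-e: 0.33 × 0.116 = 0.03828
Total = 0.09782.
P(node-f | timeout) = 0.00416/0.09782 ≈ 0.043
P(node-b | timeout) = 0.01872/0.09782 ≈ 0.191
P(node-d | timeout) = 0.03666/0.09782 ≈ 0.375
P(node-e | timeout) = 0.03828/0.09782 ≈ 0.391
(Check: 0.043+0.191+0.375+0.391 = 1.000.)

node-f 0.043, node-b 0.191, node-d 0.375, node-e 0.391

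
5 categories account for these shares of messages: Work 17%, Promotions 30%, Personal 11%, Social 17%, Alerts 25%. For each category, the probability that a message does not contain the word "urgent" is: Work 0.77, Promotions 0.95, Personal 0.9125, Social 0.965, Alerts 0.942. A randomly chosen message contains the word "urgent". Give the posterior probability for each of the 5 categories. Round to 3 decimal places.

Taking complements, P(urgent-flag | each) = Work 0.23, Promotions 0.05, Personal 0.0875, Social 0.035, Alerts 0.058.
Compute prior × likelihood for every hypothesis:
  Work: 0.17 × 0.23 = 0.0391
  Promotions: 0.3 × 0.05 = 0.015
  Personal: 0.11 × 0.0875 = 0.009625
  Social: 0.17 × 0.035 = 0.00595
  Alerts: 0.25 × 0.058 = 0.0145
Total = 0.084175.
P(Work | urgent-flag) = 0.0391/0.084175 ≈ 0.465
P(Promotions | urgent-flag) = 0.015/0.084175 ≈ 0.178
P(Personal | urgent-flag) = 0.009625/0.084175 ≈ 0.114
P(Social | urgent-flag) = 0.00595/0.084175 ≈ 0.071
P(Alerts | urgent-flag) = 0.0145/0.084175 ≈ 0.172

Work 0.465, Promotions 0.178, Personal 0.114, Social 0.071, Alerts 0.172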